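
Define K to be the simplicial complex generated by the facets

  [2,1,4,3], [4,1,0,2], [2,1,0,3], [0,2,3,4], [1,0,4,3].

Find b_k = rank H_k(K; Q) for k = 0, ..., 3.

We work with the vertex ordering 0 < 1 < 2 < 3 < 4. The simplices of K, each written with vertices in increasing order, are:

  0-simplices (5): [0], [1], [2], [3], [4]
  1-simplices (10): [0,1], [0,2], [0,3], [0,4], [1,2], [1,3], [1,4], [2,3], [2,4], [3,4]
  2-simplices (10): [0,1,2], [0,1,3], [0,1,4], [0,2,3], [0,2,4], [0,3,4], [1,2,3], [1,2,4], [1,3,4], [2,3,4]
  3-simplices (5): [0,1,2,3], [0,1,2,4], [0,1,3,4], [0,2,3,4], [1,2,3,4]

Hence C_0 ≅ Z^5, C_1 ≅ Z^10, C_2 ≅ Z^10, C_3 ≅ Z^5.

∂_1: C_1 → C_0 maps an edge to its endpoints' difference, ∂[p,q] = q − p. For instance
  ∂[3,4] = [4] − [3].
As a 5×10 matrix over Z this has rank 4, with invariant factors (1,1,1,1).

Boundary ∂_2: C_2 → C_1 sends each 2-simplex [p,q,r] to [q,r] − [p,r] + [p,q]. For instance
  ∂[0,1,4] = [1,4] − [0,4] + [0,1],
  ∂[0,3,4] = [3,4] − [0,4] + [0,3].
This gives a 10×10 integer matrix of rank 6; reducing to Smith normal form yields diagonal entries (1,1,1,1,1,1).

The boundary map ∂_3: C_3 → C_2 sends each 3-simplex σ to the alternating sum Σ_i (−1)^i (σ with its i-th vertex removed). For instance
  ∂[0,2,3,4] = [2,3,4] − [0,3,4] + [0,2,4] − [0,2,3],
  ∂[1,2,3,4] = [2,3,4] − [1,3,4] + [1,2,4] − [1,2,3].
The 10×5 boundary matrix has rank 4 and Smith normal form diag(1,1,1,1).

From H_k ≅ ker(∂_k) / im(∂_{k+1}) we obtain:

  H_0: rank C_0 − rank ∂_1 = 5 − 4 = 1, and the invariant factors of ∂_1 are all 1, so H_0 = Z.
  H_1: rank ker ∂_1 − rank ∂_2 = (10 − 4) − 6 = 0, and the invariant factors of ∂_2 are all 1, so H_1 = 0.
  H_2: rank ker ∂_2 − rank ∂_3 = (10 − 6) − 4 = 0, and the invariant factors of ∂_3 are all 1, so H_2 = 0.
  H_3: rank ker ∂_3 − rank ∂_4 = (5 − 4) − 0 = 1, and there is no ∂_4, so H_3 = Z.

(K is a triangulation of the 3-sphere S^3.)

Hence the Betti numbers are b_0 = 1, b_1 = 0, b_2 = 0, b_3 = 1.

b_0 = 1, b_1 = 0, b_2 = 0, b_3 = 1.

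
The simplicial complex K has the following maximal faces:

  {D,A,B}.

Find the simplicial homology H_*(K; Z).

We work with the vertex ordering A < B < D. The simplices of K, each written with vertices in increasing order, are:

  0-simplices (3): A, B, D
  1-simplices (3): AB, AD, BD
  2-simplices (1): ABD

so the chain groups are C_0 ≅ Z^3, C_1 ≅ Z^3, C_2 ≅ Z^1.

The boundary map ∂_1: C_1 → C_0 maps an edge to its endpoints' difference, ∂[p,q] = q − p. For instance
  ∂BD = D − B.
The 3×3 boundary matrix has rank 2 and Smith normal form diag(1,1).

∂_2: C_2 → C_1 acts by ∂[p,q,r] = [q,r] − [p,r] + [p,q]. For instance
  ∂ABD = BD − AD + AB.
As a 3×1 matrix over Z this has rank 1, with invariant factors (1).

From H_k ≅ ker(∂_k) / im(∂_{k+1}) we obtain:

  H_0: rank C_0 − rank ∂_1 = 3 − 2 = 1, and the invariant factors of ∂_1 are all 1, so H_0 ≅ Z.
  H_1: rank ker ∂_1 − rank ∂_2 = (3 − 2) − 1 = 0, and the invariant factors of ∂_2 are all 1, so H_1 ≅ 0.
  H_2: rank ker ∂_2 − rank ∂_3 = (1 − 1) − 0 = 0, and there is no ∂_3, so H_2 ≅ 0.

(K is a triangulation of the 2-simplex.)

H_0 = Z,  H_1 = 0,  H_2 = 0.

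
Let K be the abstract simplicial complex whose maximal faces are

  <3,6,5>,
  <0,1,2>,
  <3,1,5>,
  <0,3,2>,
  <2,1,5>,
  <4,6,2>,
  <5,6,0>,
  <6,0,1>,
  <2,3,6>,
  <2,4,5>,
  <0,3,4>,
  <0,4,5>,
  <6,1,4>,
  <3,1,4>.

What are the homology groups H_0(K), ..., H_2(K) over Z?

K has 7 vertices, 21 edges, 14 triangles.
rank ∂_0 = 0, rank ∂_1 = 6 ⇒ b_0 = 7 − 0 − 6 = 1; all invariant factors of ∂_1 are 1 so no torsion. So H_0 = Z.
rank ∂_1 = 6, rank ∂_2 = 13 ⇒ b_1 = 21 − 6 − 13 = 2; all invariant factors of ∂_2 are 1 so no torsion. So H_1 = Z^2.
rank ∂_2 = 13, rank ∂_3 = 0 ⇒ b_2 = 14 − 13 − 0 = 1. So H_2 = Z.

H_0 ≅ Z,  H_1 ≅ Z^2,  H_2 ≅ Z.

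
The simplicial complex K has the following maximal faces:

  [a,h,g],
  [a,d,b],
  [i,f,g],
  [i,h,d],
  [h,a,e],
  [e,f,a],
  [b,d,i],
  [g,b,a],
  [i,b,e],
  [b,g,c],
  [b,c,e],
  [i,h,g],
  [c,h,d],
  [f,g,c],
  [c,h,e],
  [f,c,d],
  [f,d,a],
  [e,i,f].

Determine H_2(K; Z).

Take the total order a < b < c < d < e < f < g < h < i on the vertex set. Then K (dimension 2) consists of the simplices:

  0-simplices (9): a, b, c, d, e, f, g, h, i
  1-simplices (27): ab, ad, ae, af, ag, ah, bc, bd, be, bg, bi, cd, ce, cf, cg, ch, df, dh, di, ef, eh, ei, fg, fi, gh, gi, hi
  2-simplices (18): abd, abg, adf, aef, aeh, agh, bce, bcg, bdi, bei, cdf, cdh, ceh, cfg, dhi, efi, fgi, ghi

Hence C_0 ≅ Z^9, C_1 ≅ Z^27, C_2 ≅ Z^18.

The boundary map ∂_1: C_1 → C_0 is given by ∂[p,q] = [q] − [p].
As a 9×27 matrix over Z this has rank 8, with invariant factors (1,1,1,1,1,1,1,1).

Boundary ∂_2: C_2 → C_1 sends each 2-simplex [p,q,r] to [q,r] − [p,r] + [p,q]. For instance
  ∂ceh = eh − ch + ce,
  ∂adf = df − af + ad.
The resulting 27×18 matrix has rank 17, and its Smith normal form has invariant factors (1,1,1,1,1,1,1,1,1,1,1,1,1,1,1,1,1).

Now H_k = ker ∂_k / im ∂_{k+1}, so:

  H_2: rank ker ∂_2 − rank ∂_3 = (18 − 17) − 0 = 1, and there is no ∂_3, so H_2 ≅ Z.

H_2 ≅ Z.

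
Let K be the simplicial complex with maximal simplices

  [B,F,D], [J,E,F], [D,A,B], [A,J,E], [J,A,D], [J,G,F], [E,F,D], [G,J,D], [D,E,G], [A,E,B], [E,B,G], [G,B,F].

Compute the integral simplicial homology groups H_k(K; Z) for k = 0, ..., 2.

H_0 = Z,  H_1 = Z/2,  H_2 = 0.

Order the vertices as A < B < D < E < F < G < J. Listing each simplex with vertices in this order, K has dimension 2 with simplices:

  0-simplices (7): A, B, D, E, F, G, J
  1-simplices (18): AB, AD, AE, AJ, BD, BE, BF, BG, DE, DF, DG, DJ, EF, EG, EJ, FG, FJ, GJ
  2-simplices (12): ABD, ABE, ADJ, AEJ, BDF, BEG, BFG, DEF, DEG, DGJ, EFJ, FGJ

Hence C_0 ≅ Z^7, C_1 ≅ Z^18, C_2 ≅ Z^12.

Boundary ∂_1: C_1 → C_0 maps an edge to its endpoints' difference, ∂[p,q] = q − p. For instance
  ∂AD = D − A.
As a 7×18 matrix over Z this has rank 6, with invariant factors (1,1,1,1,1,1).

The boundary map ∂_2: C_2 → C_1 maps a triangle to the signed sum of its edges. For instance
  ∂FGJ = GJ − FJ + FG,
  ∂ABE = BE − AE + AB.
This gives a 18×12 integer matrix of rank 12; reducing to Smith normal form yields diagonal entries (1,1,1,1,1,1,1,1,1,1,1,2).

Now H_k = ker ∂_k / im ∂_{k+1}, so:

  H_0: rank C_0 − rank ∂_1 = 7 − 6 = 1, and the invariant factors of ∂_1 are all 1, so H_0 ≅ Z.
  H_1: rank ker ∂_1 − rank ∂_2 = (18 − 6) − 12 = 0, and ∂_2 has invariant factor 2 > 1, so H_1 ≅ Z/2.
  H_2: rank ker ∂_2 − rank ∂_3 = (12 − 12) − 0 = 0, and there is no ∂_3, so H_2 ≅ 0.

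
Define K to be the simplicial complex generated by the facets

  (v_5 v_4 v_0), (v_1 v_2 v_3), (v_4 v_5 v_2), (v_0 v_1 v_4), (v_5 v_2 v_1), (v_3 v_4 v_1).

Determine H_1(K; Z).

H_1 = Z.

We work with the vertex ordering v_0 < v_1 < v_2 < v_3 < v_4 < v_5. The simplices of K, each written with vertices in increasing order, are:

  0-simplices (6): [v_0], [v_1], [v_2], [v_3], [v_4], [v_5]
  1-simplices (12): [v_0,v_1], [v_0,v_4], [v_0,v_5], [v_1,v_2], [v_1,v_3], [v_1,v_4], [v_1,v_5], [v_2,v_3], [v_2,v_4], [v_2,v_5], [v_3,v_4], [v_4,v_5]
  2-simplices (6): [v_0,v_1,v_4], [v_0,v_4,v_5], [v_1,v_2,v_3], [v_1,v_2,v_5], [v_1,v_3,v_4], [v_2,v_4,v_5]

Hence C_0 ≅ Z^6, C_1 ≅ Z^12, C_2 ≅ Z^6.

∂_1: C_1 → C_0 maps an edge to its endpoints' difference, ∂[p,q] = q − p.
This gives a 6×12 integer matrix of rank 5; reducing to Smith normal form yields diagonal entries (1,1,1,1,1).

The boundary map ∂_2: C_2 → C_1 sends each 2-simplex [p,q,r] to [q,r] − [p,r] + [p,q]. For instance
  ∂[v_1,v_3,v_4] = [v_3,v_4] − [v_1,v_4] + [v_1,v_3],
  ∂[v_0,v_4,v_5] = [v_4,v_5] − [v_0,v_5] + [v_0,v_4].
The resulting 12×6 matrix has rank 6, and its Smith normal form has invariant factors (1,1,1,1,1,1).

Computing H_k = (kernel of ∂_k) / (image of ∂_{k+1}):

  H_1: rank ker ∂_1 − rank ∂_2 = (12 − 5) − 6 = 1, and the invariant factors of ∂_2 are all 1, so H_1 = Z.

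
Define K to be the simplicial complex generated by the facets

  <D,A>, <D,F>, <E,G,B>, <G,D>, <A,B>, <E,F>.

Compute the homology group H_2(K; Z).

H_2 ≅ 0.

Take the total order A < B < D < E < F < G on the vertex set. Then K (dimension 2) consists of the simplices:

  0-simplices (6): A, B, D, E, F, G
  1-simplices (8): AB, AD, BE, BG, DF, DG, EF, EG
  2-simplices (1): BEG

so the chain groups are C_0 ≅ Z^6, C_1 ≅ Z^8, C_2 ≅ Z^1.

Boundary ∂_1: C_1 → C_0 is given by ∂[p,q] = [q] − [p]. For instance
  ∂EG = G − E.
The 6×8 boundary matrix has rank 5 and Smith normal form diag(1,1,1,1,1).

Boundary ∂_2: C_2 → C_1 sends each 2-simplex [p,q,r] to [q,r] − [p,r] + [p,q]. For instance
  ∂BEG = EG − BG + BE.
The resulting 8×1 matrix has rank 1, and its Smith normal form has invariant factors (1).

From H_k ≅ ker(∂_k) / im(∂_{k+1}) we obtain:

  H_2: rank ker ∂_2 − rank ∂_3 = (1 − 1) − 0 = 0, and there is no ∂_3, so H_2 = 0.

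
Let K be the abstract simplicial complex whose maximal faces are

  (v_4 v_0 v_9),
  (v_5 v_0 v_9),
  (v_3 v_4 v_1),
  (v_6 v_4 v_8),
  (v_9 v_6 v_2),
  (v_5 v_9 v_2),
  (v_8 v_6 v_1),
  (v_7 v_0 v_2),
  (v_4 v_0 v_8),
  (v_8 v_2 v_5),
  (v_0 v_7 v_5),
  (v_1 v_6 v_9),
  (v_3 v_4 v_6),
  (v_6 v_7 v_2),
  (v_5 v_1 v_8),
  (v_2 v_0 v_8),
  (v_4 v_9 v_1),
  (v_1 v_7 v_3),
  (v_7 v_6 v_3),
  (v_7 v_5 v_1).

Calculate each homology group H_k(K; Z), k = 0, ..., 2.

K has 10 vertices, 30 edges, 20 triangles.
rank ∂_0 = 0, rank ∂_1 = 9 ⇒ b_0 = 10 − 0 − 9 = 1; all invariant factors of ∂_1 are 1 so no torsion. So H_0 ≅ Z.
rank ∂_1 = 9, rank ∂_2 = 20 ⇒ b_1 = 30 − 9 − 20 = 1; ∂_2 has invariant factor(s) [2] giving torsion. So H_1 ≅ Z ⊕ Z_2.
rank ∂_2 = 20, rank ∂_3 = 0 ⇒ b_2 = 20 − 20 − 0 = 0. So H_2 ≅ 0.

H_0 ≅ Z,  H_1 ≅ Z ⊕ Z_2,  H_2 = 0.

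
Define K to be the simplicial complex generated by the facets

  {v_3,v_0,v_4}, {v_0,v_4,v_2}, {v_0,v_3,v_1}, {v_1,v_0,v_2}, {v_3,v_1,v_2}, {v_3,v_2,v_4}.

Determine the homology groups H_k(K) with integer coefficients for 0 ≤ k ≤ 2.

We work with the vertex ordering v_0 < v_1 < v_2 < v_3 < v_4. The simplices of K, each written with vertices in increasing order, are:

  0-simplices (5): [v_0], [v_1], [v_2], [v_3], [v_4]
  1-simplices (9): [v_0,v_1], [v_0,v_2], [v_0,v_3], [v_0,v_4], [v_1,v_2], [v_1,v_3], [v_2,v_3], [v_2,v_4], [v_3,v_4]
  2-simplices (6): [v_0,v_1,v_2], [v_0,v_1,v_3], [v_0,v_2,v_4], [v_0,v_3,v_4], [v_1,v_2,v_3], [v_2,v_3,v_4]

so the chain groups are C_0 ≅ Z^5, C_1 ≅ Z^9, C_2 ≅ Z^6.

The boundary map ∂_1: C_1 → C_0 maps an edge to its endpoints' difference, ∂[p,q] = q − p.
The resulting 5×9 matrix has rank 4, and its Smith normal form has invariant factors (1,1,1,1).

Boundary ∂_2: C_2 → C_1 sends each 2-simplex [p,q,r] to [q,r] − [p,r] + [p,q]. For instance
  ∂[v_0,v_3,v_4] = [v_3,v_4] − [v_0,v_4] + [v_0,v_3],
  ∂[v_1,v_2,v_3] = [v_2,v_3] − [v_1,v_3] + [v_1,v_2].
The resulting 9×6 matrix has rank 5, and its Smith normal form has invariant factors (1,1,1,1,1).

Now H_k = ker ∂_k / im ∂_{k+1}, so:

  H_0: rank C_0 − rank ∂_1 = 5 − 4 = 1, and the invariant factors of ∂_1 are all 1, so H_0 ≅ Z.
  H_1: rank ker ∂_1 − rank ∂_2 = (9 − 4) − 5 = 0, and the invariant factors of ∂_2 are all 1, so H_1 ≅ 0.
  H_2: rank ker ∂_2 − rank ∂_3 = (6 − 5) − 0 = 1, and there is no ∂_3, so H_2 ≅ Z.

H_0 = Z,  H_1 = 0,  H_2 = Z.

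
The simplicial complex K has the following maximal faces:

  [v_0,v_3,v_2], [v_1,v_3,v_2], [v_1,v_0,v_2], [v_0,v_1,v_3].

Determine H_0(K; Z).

H_0 ≅ Z.

K has 4 vertices, 6 edges, 4 triangles.
rank ∂_0 = 0, rank ∂_1 = 3 ⇒ b_0 = 4 − 0 − 3 = 1; all invariant factors of ∂_1 are 1 so no torsion. So H_0 = Z.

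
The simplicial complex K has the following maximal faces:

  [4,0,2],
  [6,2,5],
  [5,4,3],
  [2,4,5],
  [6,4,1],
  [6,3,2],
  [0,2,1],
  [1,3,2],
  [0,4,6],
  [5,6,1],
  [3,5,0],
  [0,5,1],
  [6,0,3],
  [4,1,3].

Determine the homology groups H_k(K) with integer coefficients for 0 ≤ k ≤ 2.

Order the vertices as 0 < 1 < 2 < 3 < 4 < 5 < 6. Listing each simplex with vertices in this order, K has dimension 2 with simplices:

  0-simplices (7): [0], [1], [2], [3], [4], [5], [6]
  1-simplices (21): [0,1], [0,2], [0,3], [0,4], [0,5], [0,6], [1,2], [1,3], [1,4], [1,5], [1,6], [2,3], [2,4], [2,5], [2,6], [3,4], [3,5], [3,6], [4,5], [4,6], [5,6]
  2-simplices (14): [0,1,2], [0,1,5], [0,2,4], [0,3,5], [0,3,6], [0,4,6], [1,2,3], [1,3,4], [1,4,6], [1,5,6], [2,3,6], [2,4,5], [2,5,6], [3,4,5]

so the chain groups are C_0 ≅ Z^7, C_1 ≅ Z^21, C_2 ≅ Z^14.

∂_1: C_1 → C_0 sends each edge [p,q] (with p < q) to q − p.
The resulting 7×21 matrix has rank 6, and its Smith normal form has invariant factors (1,1,1,1,1,1).

Boundary ∂_2: C_2 → C_1 maps a triangle to the signed sum of its edges. For instance
  ∂[2,5,6] = [5,6] − [2,6] + [2,5],
  ∂[0,3,6] = [3,6] − [0,6] + [0,3].
The resulting 21×14 matrix has rank 13, and its Smith normal form has invariant factors (1,1,1,1,1,1,1,1,1,1,1,1,1).

Reading off H_k = ker ∂_k / im ∂_{k+1}:

  H_0: rank C_0 − rank ∂_1 = 7 − 6 = 1, and the invariant factors of ∂_1 are all 1, so H_0 = Z.
  H_1: rank ker ∂_1 − rank ∂_2 = (21 − 6) − 13 = 2, and the invariant factors of ∂_2 are all 1, so H_1 = Z^2.
  H_2: rank ker ∂_2 − rank ∂_3 = (14 − 13) − 0 = 1, and there is no ∂_3, so H_2 = Z.

(K is a triangulation of the torus T^2.)

H_0 = Z,  H_1 = Z^2,  H_2 = Z.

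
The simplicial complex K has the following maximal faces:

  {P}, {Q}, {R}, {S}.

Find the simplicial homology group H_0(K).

Take the total order P < Q < R < S on the vertex set. Then K (dimension 0) consists of the simplices:

  0-simplices (4): P, Q, R, S

giving chain groups C_0 ≅ Z^4.

From H_k ≅ ker(∂_k) / im(∂_{k+1}) we obtain:

  H_0: rank C_0 − rank ∂_1 = 4 − 0 = 4, and there is no ∂_1, so H_0 = Z^4.

H_0 = Z^4.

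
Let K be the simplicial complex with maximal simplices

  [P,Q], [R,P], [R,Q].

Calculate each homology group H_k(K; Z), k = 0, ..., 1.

Take the total order P < Q < R on the vertex set. Then K (dimension 1) consists of the simplices:

  0-simplices (3): P, Q, R
  1-simplices (3): PQ, PR, QR

so the chain groups are C_0 ≅ Z^3, C_1 ≅ Z^3.

Boundary ∂_1: C_1 → C_0 sends each edge [p,q] (with p < q) to q − p. For instance
  ∂PR = R − P.
The resulting 3×3 matrix has rank 2, and its Smith normal form has invariant factors (1,1).

Computing H_k = (kernel of ∂_k) / (image of ∂_{k+1}):

  H_0: rank C_0 − rank ∂_1 = 3 − 2 = 1, and the invariant factors of ∂_1 are all 1, so H_0 ≅ Z.
  H_1: rank ker ∂_1 − rank ∂_2 = (3 − 2) − 0 = 1, and there is no ∂_2, so H_1 ≅ Z.

As a check, the Euler characteristic is 3 − 3 = 0, which agrees with 1 − 1 = 0.

H_0 ≅ Z,  H_1 ≅ Z.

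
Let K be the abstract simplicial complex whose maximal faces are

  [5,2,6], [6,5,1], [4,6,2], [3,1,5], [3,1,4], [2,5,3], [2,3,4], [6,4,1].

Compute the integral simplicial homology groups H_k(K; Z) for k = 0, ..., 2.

Order the vertices as 1 < 2 < 3 < 4 < 5 < 6. Listing each simplex with vertices in this order, K has dimension 2 with simplices:

  0-simplices (6): [1], [2], [3], [4], [5], [6]
  1-simplices (12): [1,3], [1,4], [1,5], [1,6], [2,3], [2,4], [2,5], [2,6], [3,4], [3,5], [4,6], [5,6]
  2-simplices (8): [1,3,4], [1,3,5], [1,4,6], [1,5,6], [2,3,4], [2,3,5], [2,4,6], [2,5,6]

Hence C_0 ≅ Z^6, C_1 ≅ Z^12, C_2 ≅ Z^8.

∂_1: C_1 → C_0 is given by ∂[p,q] = [q] − [p]. For instance
  ∂[2,6] = [6] − [2].
The resulting 6×12 matrix has rank 5, and its Smith normal form has invariant factors (1,1,1,1,1).

The boundary map ∂_2: C_2 → C_1 maps a triangle to the signed sum of its edges. For instance
  ∂[1,4,6] = [4,6] − [1,6] + [1,4],
  ∂[2,3,5] = [3,5] − [2,5] + [2,3].
The 12×8 boundary matrix has rank 7 and Smith normal form diag(1,1,1,1,1,1,1).

Now H_k = ker ∂_k / im ∂_{k+1}, so:

  H_0: rank C_0 − rank ∂_1 = 6 − 5 = 1, and the invariant factors of ∂_1 are all 1, so H_0 ≅ Z.
  H_1: rank ker ∂_1 − rank ∂_2 = (12 − 5) − 7 = 0, and the invariant factors of ∂_2 are all 1, so H_1 ≅ 0.
  H_2: rank ker ∂_2 − rank ∂_3 = (8 − 7) − 0 = 1, and there is no ∂_3, so H_2 ≅ Z.

As a check, the Euler characteristic is 6 − 12 + 8 = 2, which agrees with 1 − 0 + 1 = 2.

H_0 ≅ Z,  H_1 = 0,  H_2 ≅ Z.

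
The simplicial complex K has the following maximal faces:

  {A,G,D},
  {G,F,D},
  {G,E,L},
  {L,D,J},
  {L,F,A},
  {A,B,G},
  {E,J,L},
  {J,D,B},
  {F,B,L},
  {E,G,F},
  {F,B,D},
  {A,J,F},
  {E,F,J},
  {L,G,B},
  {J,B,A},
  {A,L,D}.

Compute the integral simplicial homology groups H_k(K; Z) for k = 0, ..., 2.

H_0 = Z,  H_1 = Z^2,  H_2 = Z.

Fix the vertex order A < B < D < E < F < G < J < L and write every simplex with vertices in increasing order. Then dim K = 2 and the simplices of K are:

  0-simplices (8): A, B, D, E, F, G, J, L
  1-simplices (24): AB, AD, AF, AG, AJ, AL, BD, BF, BG, BJ, BL, DF, DG, DJ, DL, EF, EG, EJ, EL, FG, FJ, FL, GL, JL
  2-simplices (16): ABG, ABJ, ADG, ADL, AFJ, AFL, BDF, BDJ, BFL, BGL, DFG, DJL, EFG, EFJ, EGL, EJL

giving chain groups C_0 ≅ Z^8, C_1 ≅ Z^24, C_2 ≅ Z^16.

The boundary map ∂_1: C_1 → C_0 sends each edge [p,q] (with p < q) to q − p.
The 8×24 boundary matrix has rank 7 and Smith normal form diag(1,1,1,1,1,1,1).

The boundary map ∂_2: C_2 → C_1 maps a triangle to the signed sum of its edges. For instance
  ∂EFG = FG − EG + EF,
  ∂BDJ = DJ − BJ + BD.
As a 24×16 matrix over Z this has rank 15, with invariant factors (1,1,1,1,1,1,1,1,1,1,1,1,1,1,1).

Now H_k = ker ∂_k / im ∂_{k+1}, so:

  H_0: rank C_0 − rank ∂_1 = 8 − 7 = 1, and the invariant factors of ∂_1 are all 1, so H_0 = Z.
  H_1: rank ker ∂_1 − rank ∂_2 = (24 − 7) − 15 = 2, and the invariant factors of ∂_2 are all 1, so H_1 = Z^2.
  H_2: rank ker ∂_2 − rank ∂_3 = (16 − 15) − 0 = 1, and there is no ∂_3, so H_2 = Z.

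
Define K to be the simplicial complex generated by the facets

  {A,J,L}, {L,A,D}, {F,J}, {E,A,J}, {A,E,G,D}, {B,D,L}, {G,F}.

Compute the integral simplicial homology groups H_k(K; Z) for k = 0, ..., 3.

Fix the vertex order A < B < D < E < F < G < J < L and write every simplex with vertices in increasing order. Then dim K = 3 and the simplices of K are:

  0-simplices (8): A, B, D, E, F, G, J, L
  1-simplices (15): AD, AE, AG, AJ, AL, BD, BL, DE, DG, DL, EG, EJ, FG, FJ, JL
  2-simplices (8): ADE, ADG, ADL, AEG, AEJ, AJL, BDL, DEG
  3-simplices (1): ADEG

giving chain groups C_0 ≅ Z^8, C_1 ≅ Z^15, C_2 ≅ Z^8, C_3 ≅ Z^1.

Boundary ∂_1: C_1 → C_0 sends each edge [p,q] (with p < q) to q − p.
The 8×15 boundary matrix has rank 7 and Smith normal form diag(1,1,1,1,1,1,1).

Boundary ∂_2: C_2 → C_1 acts by ∂[p,q,r] = [q,r] − [p,r] + [p,q]. For instance
  ∂DEG = EG − DG + DE,
  ∂AEG = EG − AG + AE.
As a 15×8 matrix over Z this has rank 7, with invariant factors (1,1,1,1,1,1,1).

Boundary ∂_3: C_3 → C_2 sends each 3-simplex σ to the alternating sum Σ_i (−1)^i (σ with its i-th vertex removed). For instance
  ∂ADEG = DEG − AEG + ADG − ADE.
As a 8×1 matrix over Z this has rank 1, with invariant factors (1).

Reading off H_k = ker ∂_k / im ∂_{k+1}:

  H_0: rank C_0 − rank ∂_1 = 8 − 7 = 1, and the invariant factors of ∂_1 are all 1, so H_0 ≅ Z.
  H_1: rank ker ∂_1 − rank ∂_2 = (15 − 7) − 7 = 1, and the invariant factors of ∂_2 are all 1, so H_1 ≅ Z.
  H_2: rank ker ∂_2 − rank ∂_3 = (8 − 7) − 1 = 0, and the invariant factors of ∂_3 are all 1, so H_2 ≅ 0.
  H_3: rank ker ∂_3 − rank ∂_4 = (1 − 1) − 0 = 0, and there is no ∂_4, so H_3 ≅ 0.

As a check, the Euler characteristic is 8 − 15 + 8 − 1 = 0, which agrees with 1 − 1 + 0 − 0 = 0.

H_0 ≅ Z,  H_1 ≅ Z,  H_2 = 0,  H_3 = 0.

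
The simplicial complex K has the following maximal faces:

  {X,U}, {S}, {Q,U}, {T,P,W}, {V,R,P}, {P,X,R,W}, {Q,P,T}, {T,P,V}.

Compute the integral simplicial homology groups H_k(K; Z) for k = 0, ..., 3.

H_0 ≅ Z^2,  H_1 ≅ Z,  H_2 = 0,  H_3 = 0.

Order the vertices as P < Q < R < S < T < U < V < W < X. Listing each simplex with vertices in this order, K has dimension 3 with simplices:

  0-simplices (9): P, Q, R, S, T, U, V, W, X
  1-simplices (15): PQ, PR, PT, PV, PW, PX, QT, QU, RV, RW, RX, TV, TW, UX, WX
  2-simplices (8): PQT, PRV, PRW, PRX, PTV, PTW, PWX, RWX
  3-simplices (1): PRWX

so the chain groups are C_0 ≅ Z^9, C_1 ≅ Z^15, C_2 ≅ Z^8, C_3 ≅ Z^1.

Boundary ∂_1: C_1 → C_0 maps an edge to its endpoints' difference, ∂[p,q] = q − p.
As a 9×15 matrix over Z this has rank 7, with invariant factors (1,1,1,1,1,1,1).

Boundary ∂_2: C_2 → C_1 sends each 2-simplex [p,q,r] to [q,r] − [p,r] + [p,q]. For instance
  ∂PRX = RX − PX + PR,
  ∂PRW = RW − PW + PR.
As a 15×8 matrix over Z this has rank 7, with invariant factors (1,1,1,1,1,1,1).

Boundary ∂_3: C_3 → C_2 sends each 3-simplex σ to the alternating sum Σ_i (−1)^i (σ with its i-th vertex removed). For instance
  ∂PRWX = RWX − PWX + PRX − PRW.
As a 8×1 matrix over Z this has rank 1, with invariant factors (1).

Reading off H_k = ker ∂_k / im ∂_{k+1}:

  H_0: rank C_0 − rank ∂_1 = 9 − 7 = 2, and the invariant factors of ∂_1 are all 1, so H_0 ≅ Z^2.
  H_1: rank ker ∂_1 − rank ∂_2 = (15 − 7) − 7 = 1, and the invariant factors of ∂_2 are all 1, so H_1 ≅ Z.
  H_2: rank ker ∂_2 − rank ∂_3 = (8 − 7) − 1 = 0, and the invariant factors of ∂_3 are all 1, so H_2 ≅ 0.
  H_3: rank ker ∂_3 − rank ∂_4 = (1 − 1) − 0 = 0, and there is no ∂_4, so H_3 ≅ 0.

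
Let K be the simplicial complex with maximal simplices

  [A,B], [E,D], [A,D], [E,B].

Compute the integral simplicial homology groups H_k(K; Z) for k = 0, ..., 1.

H_0 ≅ Z,  H_1 ≅ Z.

Take the total order A < B < D < E on the vertex set. Then K (dimension 1) consists of the simplices:

  0-simplices (4): A, B, D, E
  1-simplices (4): AB, AD, BE, DE

Hence C_0 ≅ Z^4, C_1 ≅ Z^4.

The boundary map ∂_1: C_1 → C_0 sends each edge [p,q] (with p < q) to q − p. For instance
  ∂AB = B − A.
This gives a 4×4 integer matrix of rank 3; reducing to Smith normal form yields diagonal entries (1,1,1).

Computing H_k = (kernel of ∂_k) / (image of ∂_{k+1}):

  H_0: rank C_0 − rank ∂_1 = 4 − 3 = 1, and the invariant factors of ∂_1 are all 1, so H_0 ≅ Z.
  H_1: rank ker ∂_1 − rank ∂_2 = (4 − 3) − 0 = 1, and there is no ∂_2, so H_1 ≅ Z.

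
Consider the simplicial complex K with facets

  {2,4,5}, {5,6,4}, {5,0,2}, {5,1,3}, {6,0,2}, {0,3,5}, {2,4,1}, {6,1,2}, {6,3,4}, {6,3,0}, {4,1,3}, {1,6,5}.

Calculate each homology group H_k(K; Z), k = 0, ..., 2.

Take the total order 0 < 1 < 2 < 3 < 4 < 5 < 6 on the vertex set. Then K (dimension 2) consists of the simplices:

  0-simplices (7): [0], [1], [2], [3], [4], [5], [6]
  1-simplices (18): [0,2], [0,3], [0,5], [0,6], [1,2], [1,3], [1,4], [1,5], [1,6], [2,4], [2,5], [2,6], [3,4], [3,5], [3,6], [4,5], [4,6], [5,6]
  2-simplices (12): [0,2,5], [0,2,6], [0,3,5], [0,3,6], [1,2,4], [1,2,6], [1,3,4], [1,3,5], [1,5,6], [2,4,5], [3,4,6], [4,5,6]

giving chain groups C_0 ≅ Z^7, C_1 ≅ Z^18, C_2 ≅ Z^12.

The boundary map ∂_1: C_1 → C_0 sends each edge [p,q] (with p < q) to q − p.
The 7×18 boundary matrix has rank 6 and Smith normal form diag(1,1,1,1,1,1).

The boundary map ∂_2: C_2 → C_1 acts by ∂[p,q,r] = [q,r] − [p,r] + [p,q]. For instance
  ∂[1,2,4] = [2,4] − [1,4] + [1,2],
  ∂[3,4,6] = [4,6] − [3,6] + [3,4].
This gives a 18×12 integer matrix of rank 12; reducing to Smith normal form yields diagonal entries (1,1,1,1,1,1,1,1,1,1,1,2).

Computing H_k = (kernel of ∂_k) / (image of ∂_{k+1}):

  H_0: rank C_0 − rank ∂_1 = 7 − 6 = 1, and the invariant factors of ∂_1 are all 1, so H_0 = Z.
  H_1: rank ker ∂_1 − rank ∂_2 = (18 − 6) − 12 = 0, and ∂_2 has invariant factor 2 > 1, so H_1 = Z/2Z.
  H_2: rank ker ∂_2 − rank ∂_3 = (12 − 12) − 0 = 0, and there is no ∂_3, so H_2 = 0.

As a check, the Euler characteristic is 7 − 18 + 12 = 1, which agrees with 1 − 0 + 0 = 1.

H_0 = Z,  H_1 = Z/2Z,  H_2 = 0.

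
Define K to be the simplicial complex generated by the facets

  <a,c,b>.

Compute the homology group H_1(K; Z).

H_1 ≅ 0.

We work with the vertex ordering a < b < c. The simplices of K, each written with vertices in increasing order, are:

  0-simplices (3): a, b, c
  1-simplices (3): ab, ac, bc
  2-simplices (1): abc

so the chain groups are C_0 ≅ Z^3, C_1 ≅ Z^3, C_2 ≅ Z^1.

Boundary ∂_1: C_1 → C_0 sends each edge [p,q] (with p < q) to q − p. For instance
  ∂ac = c − a.
The resulting 3×3 matrix has rank 2, and its Smith normal form has invariant factors (1,1).

Boundary ∂_2: C_2 → C_1 sends each 2-simplex [p,q,r] to [q,r] − [p,r] + [p,q]. For instance
  ∂abc = bc − ac + ab.
This gives a 3×1 integer matrix of rank 1; reducing to Smith normal form yields diagonal entries (1).

Computing H_k = (kernel of ∂_k) / (image of ∂_{k+1}):

  H_1: rank ker ∂_1 − rank ∂_2 = (3 − 2) − 1 = 0, and the invariant factors of ∂_2 are all 1, so H_1 = 0.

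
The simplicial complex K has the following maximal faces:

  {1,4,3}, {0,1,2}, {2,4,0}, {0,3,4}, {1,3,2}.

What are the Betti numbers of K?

b_0 = 1, b_1 = 1, b_2 = 0.

Fix the vertex order 0 < 1 < 2 < 3 < 4 and write every simplex with vertices in increasing order. Then dim K = 2 and the simplices of K are:

  0-simplices (5): [0], [1], [2], [3], [4]
  1-simplices (10): [0,1], [0,2], [0,3], [0,4], [1,2], [1,3], [1,4], [2,3], [2,4], [3,4]
  2-simplices (5): [0,1,2], [0,2,4], [0,3,4], [1,2,3], [1,3,4]

Hence C_0 ≅ Z^5, C_1 ≅ Z^10, C_2 ≅ Z^5.

The boundary map ∂_1: C_1 → C_0 maps an edge to its endpoints' difference, ∂[p,q] = q − p. For instance
  ∂[2,3] = [3] − [2].
As a 5×10 matrix over Z this has rank 4, with invariant factors (1,1,1,1).

Boundary ∂_2: C_2 → C_1 acts by ∂[p,q,r] = [q,r] − [p,r] + [p,q]. For instance
  ∂[1,2,3] = [2,3] − [1,3] + [1,2],
  ∂[1,3,4] = [3,4] − [1,4] + [1,3].
The 10×5 boundary matrix has rank 5 and Smith normal form diag(1,1,1,1,1).

Now H_k = ker ∂_k / im ∂_{k+1}, so:

  H_0: rank C_0 − rank ∂_1 = 5 − 4 = 1, and the invariant factors of ∂_1 are all 1, so H_0 ≅ Z.
  H_1: rank ker ∂_1 − rank ∂_2 = (10 − 4) − 5 = 1, and the invariant factors of ∂_2 are all 1, so H_1 ≅ Z.
  H_2: rank ker ∂_2 − rank ∂_3 = (5 − 5) − 0 = 0, and there is no ∂_3, so H_2 ≅ 0.

As a check, the Euler characteristic is 5 − 10 + 5 = 0, which agrees with 1 − 1 + 0 = 0.

Hence the Betti numbers are b_0 = 1, b_1 = 1, b_2 = 0.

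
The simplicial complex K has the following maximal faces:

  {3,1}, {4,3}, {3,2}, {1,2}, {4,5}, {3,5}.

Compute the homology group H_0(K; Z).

Fix the vertex order 1 < 2 < 3 < 4 < 5 and write every simplex with vertices in increasing order. Then dim K = 1 and the simplices of K are:

  0-simplices (5): [1], [2], [3], [4], [5]
  1-simplices (6): [1,2], [1,3], [2,3], [3,4], [3,5], [4,5]

Hence C_0 ≅ Z^5, C_1 ≅ Z^6.

Boundary ∂_1: C_1 → C_0 maps an edge to its endpoints' difference, ∂[p,q] = q − p. For instance
  ∂[2,3] = [3] − [2].
This gives a 5×6 integer matrix of rank 4; reducing to Smith normal form yields diagonal entries (1,1,1,1).

Now H_k = ker ∂_k / im ∂_{k+1}, so:

  H_0: rank C_0 − rank ∂_1 = 5 − 4 = 1, and the invariant factors of ∂_1 are all 1, so H_0 ≅ Z.

H_0 ≅ Z.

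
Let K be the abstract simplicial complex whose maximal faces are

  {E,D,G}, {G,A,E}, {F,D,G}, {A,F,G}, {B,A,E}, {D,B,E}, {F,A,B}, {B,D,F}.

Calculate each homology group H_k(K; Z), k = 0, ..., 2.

H_0 ≅ Z,  H_1 = 0,  H_2 ≅ Z.

Take the total order A < B < D < E < F < G on the vertex set. Then K (dimension 2) consists of the simplices:

  0-simplices (6): A, B, D, E, F, G
  1-simplices (12): AB, AE, AF, AG, BD, BE, BF, DE, DF, DG, EG, FG
  2-simplices (8): ABE, ABF, AEG, AFG, BDE, BDF, DEG, DFG

so the chain groups are C_0 ≅ Z^6, C_1 ≅ Z^12, C_2 ≅ Z^8.

The boundary map ∂_1: C_1 → C_0 is given by ∂[p,q] = [q] − [p]. For instance
  ∂BD = D − B.
The resulting 6×12 matrix has rank 5, and its Smith normal form has invariant factors (1,1,1,1,1).

∂_2: C_2 → C_1 maps a triangle to the signed sum of its edges. For instance
  ∂BDE = DE − BE + BD,
  ∂BDF = DF − BF + BD.
This gives a 12×8 integer matrix of rank 7; reducing to Smith normal form yields diagonal entries (1,1,1,1,1,1,1).

Reading off H_k = ker ∂_k / im ∂_{k+1}:

  H_0: rank C_0 − rank ∂_1 = 6 − 5 = 1, and the invariant factors of ∂_1 are all 1, so H_0 ≅ Z.
  H_1: rank ker ∂_1 − rank ∂_2 = (12 − 5) − 7 = 0, and the invariant factors of ∂_2 are all 1, so H_1 ≅ 0.
  H_2: rank ker ∂_2 − rank ∂_3 = (8 − 7) − 0 = 1, and there is no ∂_3, so H_2 ≅ Z.

As a check, the Euler characteristic is 6 − 12 + 8 = 2, which agrees with 1 − 0 + 1 = 2.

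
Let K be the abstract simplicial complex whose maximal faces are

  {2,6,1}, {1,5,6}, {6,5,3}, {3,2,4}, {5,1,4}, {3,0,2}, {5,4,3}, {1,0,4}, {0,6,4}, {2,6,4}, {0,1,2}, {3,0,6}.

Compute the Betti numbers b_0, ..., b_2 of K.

b_0 = 1, b_1 = 0, b_2 = 0.

Fix the vertex order 0 < 1 < 2 < 3 < 4 < 5 < 6 and write every simplex with vertices in increasing order. Then dim K = 2 and the simplices of K are:

  0-simplices (7): [0], [1], [2], [3], [4], [5], [6]
  1-simplices (18): [0,1], [0,2], [0,3], [0,4], [0,6], [1,2], [1,4], [1,5], [1,6], [2,3], [2,4], [2,6], [3,4], [3,5], [3,6], [4,5], [4,6], [5,6]
  2-simplices (12): [0,1,2], [0,1,4], [0,2,3], [0,3,6], [0,4,6], [1,2,6], [1,4,5], [1,5,6], [2,3,4], [2,4,6], [3,4,5], [3,5,6]

Hence C_0 ≅ Z^7, C_1 ≅ Z^18, C_2 ≅ Z^12.

∂_1: C_1 → C_0 maps an edge to its endpoints' difference, ∂[p,q] = q − p. For instance
  ∂[0,6] = [6] − [0].
This gives a 7×18 integer matrix of rank 6; reducing to Smith normal form yields diagonal entries (1,1,1,1,1,1).

∂_2: C_2 → C_1 acts by ∂[p,q,r] = [q,r] − [p,r] + [p,q]. For instance
  ∂[0,1,4] = [1,4] − [0,4] + [0,1],
  ∂[1,4,5] = [4,5] − [1,5] + [1,4].
As a 18×12 matrix over Z this has rank 12, with invariant factors (1,1,1,1,1,1,1,1,1,1,1,2).

Computing H_k = (kernel of ∂_k) / (image of ∂_{k+1}):

  H_0: rank C_0 − rank ∂_1 = 7 − 6 = 1, and the invariant factors of ∂_1 are all 1, so H_0 = Z.
  H_1: rank ker ∂_1 − rank ∂_2 = (18 − 6) − 12 = 0, and ∂_2 has invariant factor 2 > 1, so H_1 = Z/2.
  H_2: rank ker ∂_2 − rank ∂_3 = (12 − 12) − 0 = 0, and there is no ∂_3, so H_2 = 0.

(K is a triangulation of the real projective plane RP^2.)

Hence the Betti numbers are b_0 = 1, b_1 = 0, b_2 = 0.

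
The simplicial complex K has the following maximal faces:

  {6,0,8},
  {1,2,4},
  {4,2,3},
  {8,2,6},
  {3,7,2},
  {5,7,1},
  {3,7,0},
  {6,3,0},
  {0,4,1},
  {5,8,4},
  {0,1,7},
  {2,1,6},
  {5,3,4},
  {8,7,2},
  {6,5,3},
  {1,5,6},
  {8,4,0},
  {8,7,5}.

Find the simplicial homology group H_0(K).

Order the vertices as 0 < 1 < 2 < 3 < 4 < 5 < 6 < 7 < 8. Listing each simplex with vertices in this order, K has dimension 2 with simplices:

  0-simplices (9): [0], [1], [2], [3], [4], [5], [6], [7], [8]
  1-simplices (27): (27 of them)
  2-simplices (18): [0,1,4], [0,1,7], [0,3,6], [0,3,7], [0,4,8], [0,6,8], [1,2,4], [1,2,6], [1,5,6], [1,5,7], [2,3,4], [2,3,7], [2,6,8], [2,7,8], [3,4,5], [3,5,6], [4,5,8], [5,7,8]

so the chain groups are C_0 ≅ Z^9, C_1 ≅ Z^27, C_2 ≅ Z^18.

Boundary ∂_1: C_1 → C_0 is given by ∂[p,q] = [q] − [p]. For instance
  ∂[0,6] = [6] − [0].
This gives a 9×27 integer matrix of rank 8; reducing to Smith normal form yields diagonal entries (1,1,1,1,1,1,1,1).

Boundary ∂_2: C_2 → C_1 sends each 2-simplex [p,q,r] to [q,r] − [p,r] + [p,q]. For instance
  ∂[2,7,8] = [7,8] − [2,8] + [2,7],
  ∂[2,3,7] = [3,7] − [2,7] + [2,3].
The resulting 27×18 matrix has rank 17, and its Smith normal form has invariant factors (1,1,1,1,1,1,1,1,1,1,1,1,1,1,1,1,1).

Computing H_k = (kernel of ∂_k) / (image of ∂_{k+1}):

  H_0: rank C_0 − rank ∂_1 = 9 − 8 = 1, and the invariant factors of ∂_1 are all 1, so H_0 ≅ Z.

(K is a triangulation of the torus T^2.)

H_0 = Z.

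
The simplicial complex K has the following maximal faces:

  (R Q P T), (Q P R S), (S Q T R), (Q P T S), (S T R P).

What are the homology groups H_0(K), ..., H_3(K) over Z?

Order the vertices as P < Q < R < S < T. Listing each simplex with vertices in this order, K has dimension 3 with simplices:

  0-simplices (5): P, Q, R, S, T
  1-simplices (10): PQ, PR, PS, PT, QR, QS, QT, RS, RT, ST
  2-simplices (10): PQR, PQS, PQT, PRS, PRT, PST, QRS, QRT, QST, RST
  3-simplices (5): PQRS, PQRT, PQST, PRST, QRST

giving chain groups C_0 ≅ Z^5, C_1 ≅ Z^10, C_2 ≅ Z^10, C_3 ≅ Z^5.

∂_1: C_1 → C_0 is given by ∂[p,q] = [q] − [p]. For instance
  ∂PS = S − P.
The resulting 5×10 matrix has rank 4, and its Smith normal form has invariant factors (1,1,1,1).

The boundary map ∂_2: C_2 → C_1 maps a triangle to the signed sum of its edges. For instance
  ∂PRS = RS − PS + PR,
  ∂PQS = QS − PS + PQ.
The 10×10 boundary matrix has rank 6 and Smith normal form diag(1,1,1,1,1,1).

Boundary ∂_3: C_3 → C_2 sends each 3-simplex σ to the alternating sum Σ_i (−1)^i (σ with its i-th vertex removed). For instance
  ∂QRST = RST − QST + QRT − QRS,
  ∂PRST = RST − PST + PRT − PRS.
As a 10×5 matrix over Z this has rank 4, with invariant factors (1,1,1,1).

From H_k ≅ ker(∂_k) / im(∂_{k+1}) we obtain:

  H_0: rank C_0 − rank ∂_1 = 5 − 4 = 1, and the invariant factors of ∂_1 are all 1, so H_0 = Z.
  H_1: rank ker ∂_1 − rank ∂_2 = (10 − 4) − 6 = 0, and the invariant factors of ∂_2 are all 1, so H_1 = 0.
  H_2: rank ker ∂_2 − rank ∂_3 = (10 − 6) − 4 = 0, and the invariant factors of ∂_3 are all 1, so H_2 = 0.
  H_3: rank ker ∂_3 − rank ∂_4 = (5 − 4) − 0 = 1, and there is no ∂_4, so H_3 = Z.

As a check, the Euler characteristic is 5 − 10 + 10 − 5 = 0, which agrees with 1 − 0 + 0 − 1 = 0.

H_0 ≅ Z,  H_1 = 0,  H_2 = 0,  H_3 ≅ Z.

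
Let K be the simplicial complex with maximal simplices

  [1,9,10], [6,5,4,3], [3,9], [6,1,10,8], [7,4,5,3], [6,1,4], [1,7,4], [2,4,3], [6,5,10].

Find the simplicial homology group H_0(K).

Fix the vertex order 1 < 2 < 3 < 4 < 5 < 6 < 7 < 8 < 9 < 10 and write every simplex with vertices in increasing order. Then dim K = 3 and the simplices of K are:

  0-simplices (10): [1], [2], [3], [4], [5], [6], [7], [8], [9], [10]
  1-simplices (23): (23 of them)
  2-simplices (16): [1,4,6], [1,4,7], [1,6,8], [1,6,10], [1,8,10], [1,9,10], [2,3,4], [3,4,5], [3,4,6], [3,4,7], [3,5,6], [3,5,7], [4,5,6], [4,5,7], [5,6,10], [6,8,10]
  3-simplices (3): [1,6,8,10], [3,4,5,6], [3,4,5,7]

Hence C_0 ≅ Z^10, C_1 ≅ Z^23, C_2 ≅ Z^16, C_3 ≅ Z^3.

∂_1: C_1 → C_0 sends each edge [p,q] (with p < q) to q − p.
The resulting 10×23 matrix has rank 9, and its Smith normal form has invariant factors (1,1,1,1,1,1,1,1,1).

∂_2: C_2 → C_1 acts by ∂[p,q,r] = [q,r] − [p,r] + [p,q]. For instance
  ∂[2,3,4] = [3,4] − [2,4] + [2,3],
  ∂[6,8,10] = [8,10] − [6,10] + [6,8].
This gives a 23×16 integer matrix of rank 13; reducing to Smith normal form yields diagonal entries (1,1,1,1,1,1,1,1,1,1,1,1,1).

The boundary map ∂_3: C_3 → C_2 sends each 3-simplex σ to the alternating sum Σ_i (−1)^i (σ with its i-th vertex removed). For instance
  ∂[3,4,5,7] = [4,5,7] − [3,5,7] + [3,4,7] − [3,4,5],
  ∂[3,4,5,6] = [4,5,6] − [3,5,6] + [3,4,6] − [3,4,5].
The resulting 16×3 matrix has rank 3, and its Smith normal form has invariant factors (1,1,1).

Now H_k = ker ∂_k / im ∂_{k+1}, so:

  H_0: rank C_0 − rank ∂_1 = 10 − 9 = 1, and the invariant factors of ∂_1 are all 1, so H_0 = Z.

H_0 ≅ Z.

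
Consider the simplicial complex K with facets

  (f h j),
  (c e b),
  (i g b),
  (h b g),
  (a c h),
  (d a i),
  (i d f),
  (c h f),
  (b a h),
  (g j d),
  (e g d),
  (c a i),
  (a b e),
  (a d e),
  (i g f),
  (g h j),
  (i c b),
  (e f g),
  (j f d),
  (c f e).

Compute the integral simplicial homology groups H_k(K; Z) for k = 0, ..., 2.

H_0 = Z,  H_1 = Z ⊕ Z/2,  H_2 = 0.

Take the total order a < b < c < d < e < f < g < h < i < j on the vertex set. Then K (dimension 2) consists of the simplices:

  0-simplices (10): a, b, c, d, e, f, g, h, i, j
  1-simplices (30): ab, ac, ad, ae, ah, ai, bc, be, bg, bh, bi, ce, cf, ch, ci, de, df, dg, di, dj, ef, eg, fg, fh, fi, fj, gh, gi, gj, hj
  2-simplices (20): abe, abh, ach, aci, ade, adi, bce, bci, bgh, bgi, cef, cfh, deg, dfi, dfj, dgj, efg, fgi, fhj, ghj

Hence C_0 ≅ Z^10, C_1 ≅ Z^30, C_2 ≅ Z^20.

The boundary map ∂_1: C_1 → C_0 is given by ∂[p,q] = [q] − [p]. For instance
  ∂fi = i − f.
The resulting 10×30 matrix has rank 9, and its Smith normal form has invariant factors (1,1,1,1,1,1,1,1,1).

The boundary map ∂_2: C_2 → C_1 maps a triangle to the signed sum of its edges. For instance
  ∂dfi = fi − di + df,
  ∂efg = fg − eg + ef.
The resulting 30×20 matrix has rank 20, and its Smith normal form has invariant factors (1,1,1,1,1,1,1,1,1,1,1,1,1,1,1,1,1,1,1,2).

From H_k ≅ ker(∂_k) / im(∂_{k+1}) we obtain:

  H_0: rank C_0 − rank ∂_1 = 10 − 9 = 1, and the invariant factors of ∂_1 are all 1, so H_0 = Z.
  H_1: rank ker ∂_1 − rank ∂_2 = (30 − 9) − 20 = 1, and ∂_2 has invariant factor 2 > 1, so H_1 = Z ⊕ Z/2.
  H_2: rank ker ∂_2 − rank ∂_3 = (20 − 20) − 0 = 0, and there is no ∂_3, so H_2 = 0.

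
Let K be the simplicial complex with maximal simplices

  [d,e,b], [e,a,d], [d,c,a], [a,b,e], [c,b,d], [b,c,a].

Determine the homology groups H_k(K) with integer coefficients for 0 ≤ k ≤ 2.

Fix the vertex order a < b < c < d < e and write every simplex with vertices in increasing order. Then dim K = 2 and the simplices of K are:

  0-simplices (5): a, b, c, d, e
  1-simplices (9): ab, ac, ad, ae, bc, bd, be, cd, de
  2-simplices (6): abc, abe, acd, ade, bcd, bde

giving chain groups C_0 ≅ Z^5, C_1 ≅ Z^9, C_2 ≅ Z^6.

∂_1: C_1 → C_0 sends each edge [p,q] (with p < q) to q − p. For instance
  ∂ab = b − a.
The 5×9 boundary matrix has rank 4 and Smith normal form diag(1,1,1,1).

Boundary ∂_2: C_2 → C_1 maps a triangle to the signed sum of its edges. For instance
  ∂bcd = cd − bd + bc,
  ∂bde = de − be + bd.
As a 9×6 matrix over Z this has rank 5, with invariant factors (1,1,1,1,1).

Reading off H_k = ker ∂_k / im ∂_{k+1}:

  H_0: rank C_0 − rank ∂_1 = 5 − 4 = 1, and the invariant factors of ∂_1 are all 1, so H_0 ≅ Z.
  H_1: rank ker ∂_1 − rank ∂_2 = (9 − 4) − 5 = 0, and the invariant factors of ∂_2 are all 1, so H_1 ≅ 0.
  H_2: rank ker ∂_2 − rank ∂_3 = (6 − 5) − 0 = 1, and there is no ∂_3, so H_2 ≅ Z.

H_0 = Z,  H_1 = 0,  H_2 = Z.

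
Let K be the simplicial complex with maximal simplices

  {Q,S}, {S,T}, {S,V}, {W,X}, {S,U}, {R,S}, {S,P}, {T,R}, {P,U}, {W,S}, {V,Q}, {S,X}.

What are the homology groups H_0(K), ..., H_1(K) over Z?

H_0 = Z,  H_1 = Z^4.

Order the vertices as P < Q < R < S < T < U < V < W < X. Listing each simplex with vertices in this order, K has dimension 1 with simplices:

  0-simplices (9): P, Q, R, S, T, U, V, W, X
  1-simplices (12): PS, PU, QS, QV, RS, RT, ST, SU, SV, SW, SX, WX

Hence C_0 ≅ Z^9, C_1 ≅ Z^12.

∂_1: C_1 → C_0 sends each edge [p,q] (with p < q) to q − p. For instance
  ∂PU = U − P.
The resulting 9×12 matrix has rank 8, and its Smith normal form has invariant factors (1,1,1,1,1,1,1,1).

From H_k ≅ ker(∂_k) / im(∂_{k+1}) we obtain:

  H_0: rank C_0 − rank ∂_1 = 9 − 8 = 1, and the invariant factors of ∂_1 are all 1, so H_0 ≅ Z.
  H_1: rank ker ∂_1 − rank ∂_2 = (12 − 8) − 0 = 4, and there is no ∂_2, so H_1 ≅ Z^4.

As a check, the Euler characteristic is 9 − 12 = -3, which agrees with 1 − 4 = -3.
(K is a triangulation of a wedge of 4 circles.)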